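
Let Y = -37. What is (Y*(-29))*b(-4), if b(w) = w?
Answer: -4292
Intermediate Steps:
(Y*(-29))*b(-4) = -37*(-29)*(-4) = 1073*(-4) = -4292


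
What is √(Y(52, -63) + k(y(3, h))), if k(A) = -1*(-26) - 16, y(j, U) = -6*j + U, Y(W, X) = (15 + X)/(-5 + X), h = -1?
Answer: √3094/17 ≈ 3.2720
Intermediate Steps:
Y(W, X) = (15 + X)/(-5 + X)
y(j, U) = U - 6*j
k(A) = 10 (k(A) = 26 - 16 = 10)
√(Y(52, -63) + k(y(3, h))) = √((15 - 63)/(-5 - 63) + 10) = √(-48/(-68) + 10) = √(-1/68*(-48) + 10) = √(12/17 + 10) = √(182/17) = √3094/17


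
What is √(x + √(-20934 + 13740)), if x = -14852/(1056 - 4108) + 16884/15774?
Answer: √(23887700029193 + 4023743129329*I*√7194)/2005927 ≈ 6.7439 + 6.2884*I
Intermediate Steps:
x = 11908559/2005927 (x = -14852/(-3052) + 16884*(1/15774) = -14852*(-1/3052) + 2814/2629 = 3713/763 + 2814/2629 = 11908559/2005927 ≈ 5.9367)
√(x + √(-20934 + 13740)) = √(11908559/2005927 + √(-20934 + 13740)) = √(11908559/2005927 + √(-7194)) = √(11908559/2005927 + I*√7194)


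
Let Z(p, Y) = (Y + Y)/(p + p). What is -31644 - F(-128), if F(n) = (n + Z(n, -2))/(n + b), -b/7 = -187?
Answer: -2391771905/75584 ≈ -31644.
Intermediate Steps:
b = 1309 (b = -7*(-187) = 1309)
Z(p, Y) = Y/p (Z(p, Y) = (2*Y)/((2*p)) = (2*Y)*(1/(2*p)) = Y/p)
F(n) = (n - 2/n)/(1309 + n) (F(n) = (n - 2/n)/(n + 1309) = (n - 2/n)/(1309 + n))
-31644 - F(-128) = -31644 - (-2 + (-128)²)/((-128)*(1309 - 128)) = -31644 - (-1)*(-2 + 16384)/(128*1181) = -31644 - (-1)*16382/(128*1181) = -31644 - 1*(-8191/75584) = -31644 + 8191/75584 = -2391771905/75584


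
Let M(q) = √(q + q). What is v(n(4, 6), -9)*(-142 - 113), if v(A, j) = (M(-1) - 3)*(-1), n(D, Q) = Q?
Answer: -765 + 255*I*√2 ≈ -765.0 + 360.62*I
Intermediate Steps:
M(q) = √2*√q (M(q) = √(2*q) = √2*√q)
v(A, j) = 3 - I*√2 (v(A, j) = (√2*√(-1) - 3)*(-1) = (√2*I - 3)*(-1) = (I*√2 - 3)*(-1) = (-3 + I*√2)*(-1) = 3 - I*√2)
v(n(4, 6), -9)*(-142 - 113) = (3 - I*√2)*(-142 - 113) = (3 - I*√2)*(-255) = -765 + 255*I*√2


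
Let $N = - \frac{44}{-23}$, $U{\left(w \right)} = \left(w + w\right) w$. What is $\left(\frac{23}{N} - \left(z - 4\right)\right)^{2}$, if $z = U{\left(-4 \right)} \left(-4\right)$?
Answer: $\frac{40157569}{1936} \approx 20743.0$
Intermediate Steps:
$U{\left(w \right)} = 2 w^{2}$ ($U{\left(w \right)} = 2 w w = 2 w^{2}$)
$z = -128$ ($z = 2 \left(-4\right)^{2} \left(-4\right) = 2 \cdot 16 \left(-4\right) = 32 \left(-4\right) = -128$)
$N = \frac{44}{23}$ ($N = \left(-44\right) \left(- \frac{1}{23}\right) = \frac{44}{23} \approx 1.913$)
$\left(\frac{23}{N} - \left(z - 4\right)\right)^{2} = \left(\frac{23}{\frac{44}{23}} - \left(-128 - 4\right)\right)^{2} = \left(23 \cdot \frac{23}{44} - -132\right)^{2} = \left(\frac{529}{44} + 132\right)^{2} = \left(\frac{6337}{44}\right)^{2} = \frac{40157569}{1936}$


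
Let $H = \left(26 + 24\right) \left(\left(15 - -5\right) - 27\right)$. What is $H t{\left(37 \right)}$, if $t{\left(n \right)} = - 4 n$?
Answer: $51800$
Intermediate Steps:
$H = -350$ ($H = 50 \left(\left(15 + 5\right) - 27\right) = 50 \left(20 - 27\right) = 50 \left(-7\right) = -350$)
$H t{\left(37 \right)} = - 350 \left(\left(-4\right) 37\right) = \left(-350\right) \left(-148\right) = 51800$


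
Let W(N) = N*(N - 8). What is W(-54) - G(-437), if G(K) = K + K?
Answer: 4222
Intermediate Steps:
W(N) = N*(-8 + N)
G(K) = 2*K
W(-54) - G(-437) = -54*(-8 - 54) - 2*(-437) = -54*(-62) - 1*(-874) = 3348 + 874 = 4222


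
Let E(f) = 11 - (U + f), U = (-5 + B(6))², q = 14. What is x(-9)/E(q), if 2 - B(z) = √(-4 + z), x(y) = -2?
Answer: 7/31 - 3*√2/31 ≈ 0.088947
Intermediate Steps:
B(z) = 2 - √(-4 + z)
U = (-3 - √2)² (U = (-5 + (2 - √(-4 + 6)))² = (-5 + (2 - √2))² = (-3 - √2)² ≈ 19.485)
E(f) = 11 - f - (3 + √2)² (E(f) = 11 - ((3 + √2)² + f) = 11 - (f + (3 + √2)²) = 11 + (-f - (3 + √2)²) = 11 - f - (3 + √2)²)
x(-9)/E(q) = -2/(-1*14 - 6*√2) = -2/(-14 - 6*√2)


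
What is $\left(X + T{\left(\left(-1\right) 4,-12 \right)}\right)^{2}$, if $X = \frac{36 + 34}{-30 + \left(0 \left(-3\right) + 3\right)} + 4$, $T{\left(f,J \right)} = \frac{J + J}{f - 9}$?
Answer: $\frac{1304164}{123201} \approx 10.586$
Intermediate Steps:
$T{\left(f,J \right)} = \frac{2 J}{-9 + f}$
$X = \frac{38}{27}$ ($X = \frac{70}{-30 + \left(0 + 3\right)} + 4 = \frac{70}{-30 + 3} + 4 = \frac{70}{-27} + 4 = 70 \left(- \frac{1}{27}\right) + 4 = - \frac{70}{27} + 4 = \frac{38}{27} \approx 1.4074$)
$\left(X + T{\left(\left(-1\right) 4,-12 \right)}\right)^{2} = \left(\frac{38}{27} + 2 \left(-12\right) \frac{1}{-9 - 4}\right)^{2} = \left(\frac{38}{27} + 2 \left(-12\right) \frac{1}{-13}\right)^{2} = \left(\frac{38}{27} + 2 \left(-12\right) \left(- \frac{1}{13}\right)\right)^{2} = \left(\frac{38}{27} + \frac{24}{13}\right)^{2} = \left(\frac{1142}{351}\right)^{2} = \frac{1304164}{123201}$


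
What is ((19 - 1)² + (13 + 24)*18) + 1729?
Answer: 2719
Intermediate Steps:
((19 - 1)² + (13 + 24)*18) + 1729 = (18² + 37*18) + 1729 = (324 + 666) + 1729 = 990 + 1729 = 2719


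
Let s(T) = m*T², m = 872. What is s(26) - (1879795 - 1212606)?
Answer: -77717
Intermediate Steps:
s(T) = 872*T²
s(26) - (1879795 - 1212606) = 872*26² - (1879795 - 1212606) = 872*676 - 1*667189 = 589472 - 667189 = -77717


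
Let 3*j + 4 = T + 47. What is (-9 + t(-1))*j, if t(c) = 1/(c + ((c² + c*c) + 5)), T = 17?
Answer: -530/3 ≈ -176.67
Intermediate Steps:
j = 20 (j = -4/3 + (17 + 47)/3 = -4/3 + (⅓)*64 = -4/3 + 64/3 = 20)
t(c) = 1/(5 + c + 2*c²) (t(c) = 1/(c + ((c² + c²) + 5)) = 1/(c + (2*c² + 5)) = 1/(c + (5 + 2*c²)) = 1/(5 + c + 2*c²))
(-9 + t(-1))*j = (-9 + 1/(5 - 1 + 2*(-1)²))*20 = (-9 + 1/(5 - 1 + 2*1))*20 = (-9 + 1/(5 - 1 + 2))*20 = (-9 + 1/6)*20 = (-9 + ⅙)*20 = -53/6*20 = -530/3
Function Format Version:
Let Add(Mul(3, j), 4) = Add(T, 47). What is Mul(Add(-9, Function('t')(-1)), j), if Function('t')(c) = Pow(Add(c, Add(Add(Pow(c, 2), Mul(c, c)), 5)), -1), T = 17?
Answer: Rational(-530, 3) ≈ -176.67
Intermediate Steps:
j = 20 (j = Add(Rational(-4, 3), Mul(Rational(1, 3), Add(17, 47))) = Add(Rational(-4, 3), Mul(Rational(1, 3), 64)) = Add(Rational(-4, 3), Rational(64, 3)) = 20)
Function('t')(c) = Pow(Add(5, c, Mul(2, Pow(c, 2))), -1) (Function('t')(c) = Pow(Add(c, Add(Add(Pow(c, 2), Pow(c, 2)), 5)), -1) = Pow(Add(c, Add(Mul(2, Pow(c, 2)), 5)), -1) = Pow(Add(c, Add(5, Mul(2, Pow(c, 2)))), -1) = Pow(Add(5, c, Mul(2, Pow(c, 2))), -1))
Mul(Add(-9, Function('t')(-1)), j) = Mul(Add(-9, Pow(Add(5, -1, Mul(2, Pow(-1, 2))), -1)), 20) = Mul(Add(-9, Pow(Add(5, -1, Mul(2, 1)), -1)), 20) = Mul(Add(-9, Pow(Add(5, -1, 2), -1)), 20) = Mul(Add(-9, Pow(6, -1)), 20) = Mul(Add(-9, Rational(1, 6)), 20) = Mul(Rational(-53, 6), 20) = Rational(-530, 3)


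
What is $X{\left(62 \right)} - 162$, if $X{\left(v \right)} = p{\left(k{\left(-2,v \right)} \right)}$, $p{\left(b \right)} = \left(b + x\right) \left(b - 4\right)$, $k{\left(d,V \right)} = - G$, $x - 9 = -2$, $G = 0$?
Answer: $-190$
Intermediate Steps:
$x = 7$ ($x = 9 - 2 = 7$)
$k{\left(d,V \right)} = 0$ ($k{\left(d,V \right)} = \left(-1\right) 0 = 0$)
$p{\left(b \right)} = \left(-4 + b\right) \left(7 + b\right)$ ($p{\left(b \right)} = \left(b + 7\right) \left(b - 4\right) = \left(7 + b\right) \left(-4 + b\right) = \left(-4 + b\right) \left(7 + b\right)$)
$X{\left(v \right)} = -28$ ($X{\left(v \right)} = -28 + 0^{2} + 3 \cdot 0 = -28 + 0 + 0 = -28$)
$X{\left(62 \right)} - 162 = -28 - 162 = -190$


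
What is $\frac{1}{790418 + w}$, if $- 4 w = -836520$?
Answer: $\frac{1}{999548} \approx 1.0005 \cdot 10^{-6}$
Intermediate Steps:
$w = 209130$ ($w = \left(- \frac{1}{4}\right) \left(-836520\right) = 209130$)
$\frac{1}{790418 + w} = \frac{1}{790418 + 209130} = \frac{1}{999548}$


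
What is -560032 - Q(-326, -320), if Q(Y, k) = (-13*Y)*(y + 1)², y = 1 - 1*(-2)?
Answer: -627840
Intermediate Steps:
y = 3 (y = 1 + 2 = 3)
Q(Y, k) = -208*Y (Q(Y, k) = (-13*Y)*(3 + 1)² = -13*Y*4² = -13*Y*16 = -208*Y)
-560032 - Q(-326, -320) = -560032 - (-208)*(-326) = -560032 - 1*67808 = -560032 - 67808 = -627840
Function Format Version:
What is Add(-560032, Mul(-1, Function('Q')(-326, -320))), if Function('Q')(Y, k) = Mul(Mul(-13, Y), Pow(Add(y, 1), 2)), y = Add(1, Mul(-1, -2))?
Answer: -627840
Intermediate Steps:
y = 3 (y = Add(1, 2) = 3)
Function('Q')(Y, k) = Mul(-208, Y) (Function('Q')(Y, k) = Mul(Mul(-13, Y), Pow(Add(3, 1), 2)) = Mul(Mul(-13, Y), Pow(4, 2)) = Mul(Mul(-13, Y), 16) = Mul(-208, Y))
Add(-560032, Mul(-1, Function('Q')(-326, -320))) = Add(-560032, Mul(-1, Mul(-208, -326))) = Add(-560032, Mul(-1, 67808)) = Add(-560032, -67808) = -627840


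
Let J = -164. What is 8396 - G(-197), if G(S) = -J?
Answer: 8232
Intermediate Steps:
G(S) = 164 (G(S) = -1*(-164) = 164)
8396 - G(-197) = 8396 - 1*164 = 8396 - 164 = 8232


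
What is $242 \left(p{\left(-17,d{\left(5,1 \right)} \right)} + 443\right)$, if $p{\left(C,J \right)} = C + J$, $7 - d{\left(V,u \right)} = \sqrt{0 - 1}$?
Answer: $104786 - 242 i \approx 1.0479 \cdot 10^{5} - 242.0 i$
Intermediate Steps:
$d{\left(V,u \right)} = 7 - i$ ($d{\left(V,u \right)} = 7 - \sqrt{0 - 1} = 7 - \sqrt{-1} = 7 - i$)
$242 \left(p{\left(-17,d{\left(5,1 \right)} \right)} + 443\right) = 242 \left(\left(-17 + \left(7 - i\right)\right) + 443\right) = 242 \left(\left(-10 - i\right) + 443\right) = 242 \left(433 - i\right) = 104786 - 242 i$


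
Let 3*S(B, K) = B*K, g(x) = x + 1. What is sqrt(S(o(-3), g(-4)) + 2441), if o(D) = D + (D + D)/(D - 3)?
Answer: sqrt(2443) ≈ 49.427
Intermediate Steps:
g(x) = 1 + x
o(D) = D + 2*D/(-3 + D) (o(D) = D + (2*D)/(-3 + D) = D + 2*D/(-3 + D))
S(B, K) = B*K/3 (S(B, K) = (B*K)/3 = B*K/3)
sqrt(S(o(-3), g(-4)) + 2441) = sqrt((-3*(-1 - 3)/(-3 - 3))*(1 - 4)/3 + 2441) = sqrt((1/3)*(-3*(-4)/(-6))*(-3) + 2441) = sqrt((1/3)*(-3*(-1/6)*(-4))*(-3) + 2441) = sqrt((1/3)*(-2)*(-3) + 2441) = sqrt(2 + 2441) = sqrt(2443)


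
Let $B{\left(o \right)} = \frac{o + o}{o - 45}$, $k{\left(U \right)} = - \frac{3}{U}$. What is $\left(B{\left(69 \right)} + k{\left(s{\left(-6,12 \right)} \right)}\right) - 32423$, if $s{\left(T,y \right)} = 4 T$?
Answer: $- \frac{259337}{8} \approx -32417.0$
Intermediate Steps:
$B{\left(o \right)} = \frac{2 o}{-45 + o}$
$\left(B{\left(69 \right)} + k{\left(s{\left(-6,12 \right)} \right)}\right) - 32423 = \left(2 \cdot 69 \frac{1}{-45 + 69} - \frac{3}{4 \left(-6\right)}\right) - 32423 = \left(2 \cdot 69 \cdot \frac{1}{24} - \frac{3}{-24}\right) - 32423 = \left(2 \cdot 69 \cdot \frac{1}{24} - - \frac{1}{8}\right) - 32423 = \left(\frac{23}{4} + \frac{1}{8}\right) - 32423 = \frac{47}{8} - 32423 = - \frac{259337}{8}$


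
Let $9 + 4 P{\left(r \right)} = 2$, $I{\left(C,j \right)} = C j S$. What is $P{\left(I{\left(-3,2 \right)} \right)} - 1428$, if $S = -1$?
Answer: $- \frac{5719}{4} \approx -1429.8$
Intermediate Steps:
$I{\left(C,j \right)} = - C j$ ($I{\left(C,j \right)} = C j \left(-1\right) = - C j$)
$P{\left(r \right)} = - \frac{7}{4}$ ($P{\left(r \right)} = - \frac{9}{4} + \frac{1}{4} \cdot 2 = - \frac{9}{4} + \frac{1}{2} = - \frac{7}{4}$)
$P{\left(I{\left(-3,2 \right)} \right)} - 1428 = - \frac{7}{4} - 1428 = - \frac{5719}{4}$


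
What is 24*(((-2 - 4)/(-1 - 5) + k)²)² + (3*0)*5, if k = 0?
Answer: 24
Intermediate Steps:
24*(((-2 - 4)/(-1 - 5) + k)²)² + (3*0)*5 = 24*(((-2 - 4)/(-1 - 5) + 0)²)² + (3*0)*5 = 24*((-6/(-6) + 0)²)² + 0*5 = 24*((-6*(-⅙) + 0)²)² + 0 = 24*((1 + 0)²)² + 0 = 24*(1²)² + 0 = 24*1² + 0 = 24*1 + 0 = 24 + 0 = 24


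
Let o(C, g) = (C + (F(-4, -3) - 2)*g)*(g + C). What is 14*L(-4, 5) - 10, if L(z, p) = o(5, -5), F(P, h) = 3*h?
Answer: -10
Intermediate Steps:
o(C, g) = (C + g)*(C - 11*g) (o(C, g) = (C + (3*(-3) - 2)*g)*(g + C) = (C + (-9 - 2)*g)*(C + g) = (C - 11*g)*(C + g) = (C + g)*(C - 11*g))
L(z, p) = 0 (L(z, p) = 5² - 11*(-5)² - 10*5*(-5) = 25 - 11*25 + 250 = 25 - 275 + 250 = 0)
14*L(-4, 5) - 10 = 14*0 - 10 = 0 - 10 = -10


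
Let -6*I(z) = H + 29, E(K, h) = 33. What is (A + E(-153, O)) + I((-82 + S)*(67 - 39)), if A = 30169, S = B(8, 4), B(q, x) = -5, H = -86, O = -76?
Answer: 60423/2 ≈ 30212.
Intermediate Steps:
S = -5
I(z) = 19/2 (I(z) = -(-86 + 29)/6 = -⅙*(-57) = 19/2)
(A + E(-153, O)) + I((-82 + S)*(67 - 39)) = (30169 + 33) + 19/2 = 30202 + 19/2 = 60423/2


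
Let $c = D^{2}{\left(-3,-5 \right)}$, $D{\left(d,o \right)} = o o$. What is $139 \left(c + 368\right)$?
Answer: $138027$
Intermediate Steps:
$D{\left(d,o \right)} = o^{2}$
$c = 625$ ($c = \left(\left(-5\right)^{2}\right)^{2} = 25^{2} = 625$)
$139 \left(c + 368\right) = 139 \left(625 + 368\right) = 139 \cdot 993 = 138027$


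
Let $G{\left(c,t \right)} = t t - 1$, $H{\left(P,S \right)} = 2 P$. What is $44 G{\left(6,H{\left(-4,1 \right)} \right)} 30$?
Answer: $83160$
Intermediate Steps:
$G{\left(c,t \right)} = -1 + t^{2}$ ($G{\left(c,t \right)} = t^{2} - 1 = -1 + t^{2}$)
$44 G{\left(6,H{\left(-4,1 \right)} \right)} 30 = 44 \left(-1 + \left(2 \left(-4\right)\right)^{2}\right) 30 = 44 \left(-1 + \left(-8\right)^{2}\right) 30 = 44 \left(-1 + 64\right) 30 = 44 \cdot 63 \cdot 30 = 2772 \cdot 30 = 83160$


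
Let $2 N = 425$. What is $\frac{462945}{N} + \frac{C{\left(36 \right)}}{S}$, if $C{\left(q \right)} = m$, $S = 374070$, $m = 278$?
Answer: $\frac{6926955809}{3179595} \approx 2178.6$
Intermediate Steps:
$N = \frac{425}{2}$ ($N = \frac{1}{2} \cdot 425 = \frac{425}{2} \approx 212.5$)
$C{\left(q \right)} = 278$
$\frac{462945}{N} + \frac{C{\left(36 \right)}}{S} = \frac{462945}{\frac{425}{2}} + \frac{278}{374070} = 462945 \cdot \frac{2}{425} + 278 \cdot \frac{1}{374070} = \frac{185178}{85} + \frac{139}{187035} = \frac{6926955809}{3179595}$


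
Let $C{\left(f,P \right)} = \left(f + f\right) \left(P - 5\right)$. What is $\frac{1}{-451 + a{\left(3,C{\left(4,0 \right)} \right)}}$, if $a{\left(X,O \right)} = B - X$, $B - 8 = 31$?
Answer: $- \frac{1}{415} \approx -0.0024096$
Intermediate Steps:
$B = 39$ ($B = 8 + 31 = 39$)
$C{\left(f,P \right)} = 2 f \left(-5 + P\right)$
$a{\left(X,O \right)} = 39 - X$
$\frac{1}{-451 + a{\left(3,C{\left(4,0 \right)} \right)}} = \frac{1}{-451 + \left(39 - 3\right)} = \frac{1}{-451 + 36} = \frac{1}{-415} = - \frac{1}{415}$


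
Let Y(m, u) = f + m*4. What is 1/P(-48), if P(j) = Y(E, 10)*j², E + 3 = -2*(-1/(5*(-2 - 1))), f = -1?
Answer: -5/155904 ≈ -3.2071e-5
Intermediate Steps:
E = -47/15 (E = -3 - 2*(-1/(5*(-2 - 1))) = -3 - 2/((-5*(-3))) = -3 - 2/15 = -47/15 ≈ -3.1333)
Y(m, u) = -1 + 4*m (Y(m, u) = -1 + m*4 = -1 + 4*m)
P(j) = -203*j²/15 (P(j) = (-1 + 4*(-47/15))*j² = (-1 - 188/15)*j² = -203*j²/15)
1/P(-48) = 1/(-203/15*(-48)²) = 1/(-203/15*2304) = 1/(-155904/5) = -5/155904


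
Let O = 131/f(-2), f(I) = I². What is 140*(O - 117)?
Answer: -11795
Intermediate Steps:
O = 131/4 (O = 131/((-2)²) = 131/4 ≈ 32.750)
140*(O - 117) = 140*(131/4 - 117) = 140*(-337/4) = -11795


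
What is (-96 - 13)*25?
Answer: -2725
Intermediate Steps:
(-96 - 13)*25 = -109*25 = -2725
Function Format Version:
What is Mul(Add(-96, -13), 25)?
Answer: -2725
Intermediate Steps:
Mul(Add(-96, -13), 25) = Mul(-109, 25) = -2725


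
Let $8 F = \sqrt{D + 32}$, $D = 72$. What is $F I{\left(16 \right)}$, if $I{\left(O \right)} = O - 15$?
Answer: $\frac{\sqrt{26}}{4} \approx 1.2748$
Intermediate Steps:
$I{\left(O \right)} = -15 + O$
$F = \frac{\sqrt{26}}{4}$ ($F = \frac{\sqrt{72 + 32}}{8} = \frac{\sqrt{104}}{8} = \frac{2 \sqrt{26}}{8} = \frac{\sqrt{26}}{4} \approx 1.2748$)
$F I{\left(16 \right)} = \frac{\sqrt{26}}{4} \left(-15 + 16\right) = \frac{\sqrt{26}}{4} \cdot 1 = \frac{\sqrt{26}}{4}$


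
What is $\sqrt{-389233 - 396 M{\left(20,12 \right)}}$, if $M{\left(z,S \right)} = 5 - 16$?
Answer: $i \sqrt{384877} \approx 620.38 i$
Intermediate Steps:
$M{\left(z,S \right)} = -11$ ($M{\left(z,S \right)} = 5 - 16 = -11$)
$\sqrt{-389233 - 396 M{\left(20,12 \right)}} = \sqrt{-389233 - -4356} = \sqrt{-389233 + 4356} = \sqrt{-384877} = i \sqrt{384877}$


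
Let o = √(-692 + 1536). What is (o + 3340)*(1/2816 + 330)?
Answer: 775949635/704 + 929281*√211/1408 ≈ 1.1118e+6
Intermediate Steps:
o = 2*√211 (o = √844 = 2*√211 ≈ 29.052)
(o + 3340)*(1/2816 + 330) = (2*√211 + 3340)*(1/2816 + 330) = (3340 + 2*√211)*(1/2816 + 330) = (3340 + 2*√211)*(929281/2816) = 775949635/704 + 929281*√211/1408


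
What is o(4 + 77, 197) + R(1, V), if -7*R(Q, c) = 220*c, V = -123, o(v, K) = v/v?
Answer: 27067/7 ≈ 3866.7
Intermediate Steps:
o(v, K) = 1
R(Q, c) = -220*c/7
o(4 + 77, 197) + R(1, V) = 1 - 220/7*(-123) = 1 + 27060/7 = 27067/7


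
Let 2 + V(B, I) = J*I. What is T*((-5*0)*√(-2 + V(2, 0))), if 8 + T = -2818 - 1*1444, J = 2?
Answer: 0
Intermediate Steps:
V(B, I) = -2 + 2*I
T = -4270 (T = -8 + (-2818 - 1*1444) = -8 + (-2818 - 1444) = -8 - 4262 = -4270)
T*((-5*0)*√(-2 + V(2, 0))) = -4270*(-5*0)*√(-2 + (-2 + 2*0)) = -0*√(-2 + (-2 + 0)) = -0*√(-2 - 2) = -0*√(-4) = -0*2*I = -4270*0 = 0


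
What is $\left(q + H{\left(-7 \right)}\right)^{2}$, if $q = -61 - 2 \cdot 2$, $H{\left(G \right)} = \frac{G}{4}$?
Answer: $\frac{71289}{16} \approx 4455.6$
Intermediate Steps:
$H{\left(G \right)} = \frac{G}{4}$ ($H{\left(G \right)} = G \frac{1}{4} = \frac{G}{4}$)
$q = -65$ ($q = -61 - 4 = -65$)
$\left(q + H{\left(-7 \right)}\right)^{2} = \left(-65 + \frac{1}{4} \left(-7\right)\right)^{2} = \left(-65 - \frac{7}{4}\right)^{2} = \left(- \frac{267}{4}\right)^{2} = \frac{71289}{16}$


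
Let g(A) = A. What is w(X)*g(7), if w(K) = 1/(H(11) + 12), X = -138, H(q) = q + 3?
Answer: 7/26 ≈ 0.26923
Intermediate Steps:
H(q) = 3 + q
w(K) = 1/26 (w(K) = 1/((3 + 11) + 12) = 1/(14 + 12) = 1/26)
w(X)*g(7) = (1/26)*7 = 7/26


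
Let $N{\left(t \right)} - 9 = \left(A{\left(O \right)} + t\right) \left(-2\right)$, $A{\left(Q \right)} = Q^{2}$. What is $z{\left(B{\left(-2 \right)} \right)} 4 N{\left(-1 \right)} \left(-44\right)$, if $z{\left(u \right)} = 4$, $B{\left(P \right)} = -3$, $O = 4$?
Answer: $14784$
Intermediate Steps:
$N{\left(t \right)} = -23 - 2 t$ ($N{\left(t \right)} = 9 + \left(4^{2} + t\right) \left(-2\right) = 9 + \left(16 + t\right) \left(-2\right) = 9 - \left(32 + 2 t\right) = -23 - 2 t$)
$z{\left(B{\left(-2 \right)} \right)} 4 N{\left(-1 \right)} \left(-44\right) = 4 \cdot 4 \left(-23 - -2\right) \left(-44\right) = 16 \left(-23 + 2\right) \left(-44\right) = 16 \left(-21\right) \left(-44\right) = \left(-336\right) \left(-44\right) = 14784$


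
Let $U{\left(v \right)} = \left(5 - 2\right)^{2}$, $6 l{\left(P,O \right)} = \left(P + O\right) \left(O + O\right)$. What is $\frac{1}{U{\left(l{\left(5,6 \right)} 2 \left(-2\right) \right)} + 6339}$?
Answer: $\frac{1}{6348} \approx 0.00015753$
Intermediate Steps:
$l{\left(P,O \right)} = \frac{O \left(O + P\right)}{3}$ ($l{\left(P,O \right)} = \frac{\left(P + O\right) \left(O + O\right)}{6} = \frac{\left(O + P\right) 2 O}{6} = \frac{2 O \left(O + P\right)}{6} = \frac{O \left(O + P\right)}{3}$)
$U{\left(v \right)} = 9$ ($U{\left(v \right)} = 3^{2} = 9$)
$\frac{1}{U{\left(l{\left(5,6 \right)} 2 \left(-2\right) \right)} + 6339} = \frac{1}{9 + 6339} = \frac{1}{6348}$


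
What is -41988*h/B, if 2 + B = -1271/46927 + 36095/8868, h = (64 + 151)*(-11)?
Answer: 8264846743118064/170052313 ≈ 4.8602e+7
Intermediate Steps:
h = -2365 (h = 215*(-11) = -2365)
B = 850261565/416148636 (B = -2 + (-1271/46927 + 36095/8868) = -2 + 1682558837/416148636 = 850261565/416148636 ≈ 2.0432)
-41988*h/B = -41988/((850261565/416148636)/(-2365)) = -41988/((850261565/416148636)*(-1/2365)) = -41988/(-170052313/196838304828) = -41988*(-196838304828/170052313) = 8264846743118064/170052313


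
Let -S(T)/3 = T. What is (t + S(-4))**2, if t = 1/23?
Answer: 76729/529 ≈ 145.05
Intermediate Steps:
S(T) = -3*T
t = 1/23 ≈ 0.043478
(t + S(-4))**2 = (1/23 - 3*(-4))**2 = (1/23 + 12)**2 = (277/23)**2 = 76729/529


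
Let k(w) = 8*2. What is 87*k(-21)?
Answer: 1392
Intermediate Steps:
k(w) = 16
87*k(-21) = 87*16 = 1392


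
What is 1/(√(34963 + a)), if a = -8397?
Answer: √26566/26566 ≈ 0.0061353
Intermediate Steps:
1/(√(34963 + a)) = 1/(√(34963 - 8397)) = 1/(√26566) = √26566/26566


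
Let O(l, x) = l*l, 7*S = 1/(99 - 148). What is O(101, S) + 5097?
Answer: 15298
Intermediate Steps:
S = -1/343 (S = 1/(7*(99 - 148)) = (⅐)/(-49) = (⅐)*(-1/49) = -1/343 ≈ -0.0029155)
O(l, x) = l²
O(101, S) + 5097 = 101² + 5097 = 10201 + 5097 = 15298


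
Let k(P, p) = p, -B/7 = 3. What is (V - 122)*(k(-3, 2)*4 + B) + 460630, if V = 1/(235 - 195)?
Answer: 18488627/40 ≈ 4.6222e+5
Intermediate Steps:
B = -21 (B = -7*3 = -21)
V = 1/40 ≈ 0.025000
(V - 122)*(k(-3, 2)*4 + B) + 460630 = (1/40 - 122)*(2*4 - 21) + 460630 = -4879*(8 - 21)/40 + 460630 = -4879/40*(-13) + 460630 = 63427/40 + 460630 = 18488627/40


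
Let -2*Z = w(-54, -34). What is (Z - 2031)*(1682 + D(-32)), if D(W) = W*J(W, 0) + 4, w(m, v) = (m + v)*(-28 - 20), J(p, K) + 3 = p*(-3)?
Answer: 5344470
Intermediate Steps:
J(p, K) = -3 - 3*p (J(p, K) = -3 + p*(-3) = -3 - 3*p)
w(m, v) = -48*m - 48*v (w(m, v) = (m + v)*(-48) = -48*m - 48*v)
D(W) = 4 + W*(-3 - 3*W) (D(W) = W*(-3 - 3*W) + 4 = 4 + W*(-3 - 3*W))
Z = -2112 (Z = -(-48*(-54) - 48*(-34))/2 = -(2592 + 1632)/2 = -½*4224 = -2112)
(Z - 2031)*(1682 + D(-32)) = (-2112 - 2031)*(1682 + (4 - 3*(-32)*(1 - 32))) = -4143*(1682 + (4 - 3*(-32)*(-31))) = -4143*(1682 + (4 - 2976)) = -4143*(1682 - 2972) = -4143*(-1290) = 5344470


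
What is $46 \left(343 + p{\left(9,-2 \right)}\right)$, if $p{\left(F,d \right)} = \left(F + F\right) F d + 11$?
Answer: $1380$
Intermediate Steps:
$p{\left(F,d \right)} = 11 + 2 d F^{2}$ ($p{\left(F,d \right)} = 2 F F d + 11 = 2 F^{2} d + 11 = 2 d F^{2} + 11 = 11 + 2 d F^{2}$)
$46 \left(343 + p{\left(9,-2 \right)}\right) = 46 \left(343 + \left(11 + 2 \left(-2\right) 9^{2}\right)\right) = 46 \left(343 + \left(11 + 2 \left(-2\right) 81\right)\right) = 46 \left(343 + \left(11 - 324\right)\right) = 46 \left(343 - 313\right) = 46 \cdot 30 = 1380$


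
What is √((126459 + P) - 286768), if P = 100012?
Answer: I*√60297 ≈ 245.55*I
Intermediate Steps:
√((126459 + P) - 286768) = √((126459 + 100012) - 286768) = √(226471 - 286768) = √(-60297) = I*√60297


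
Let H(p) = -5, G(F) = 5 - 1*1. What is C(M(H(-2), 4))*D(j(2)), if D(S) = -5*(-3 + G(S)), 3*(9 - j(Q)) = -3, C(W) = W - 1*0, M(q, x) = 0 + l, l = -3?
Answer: 15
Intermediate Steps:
G(F) = 4 (G(F) = 5 - 1 = 4)
M(q, x) = -3 (M(q, x) = 0 - 3 = -3)
C(W) = W (C(W) = W + 0 = W)
j(Q) = 10 (j(Q) = 9 - ⅓*(-3) = 9 + 1 = 10)
D(S) = -5 (D(S) = -5*(-3 + 4) = -5*1 = -5)
C(M(H(-2), 4))*D(j(2)) = -3*(-5) = 15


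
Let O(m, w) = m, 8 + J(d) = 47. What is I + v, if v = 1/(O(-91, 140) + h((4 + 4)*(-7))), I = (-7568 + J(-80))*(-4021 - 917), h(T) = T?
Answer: 5465195693/147 ≈ 3.7178e+7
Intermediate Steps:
J(d) = 39 (J(d) = -8 + 47 = 39)
I = 37178202 (I = (-7568 + 39)*(-4021 - 917) = -7529*(-4938) = 37178202)
v = -1/147 (v = 1/(-91 + (4 + 4)*(-7)) = 1/(-91 + 8*(-7)) = 1/(-91 - 56) = 1/(-147) = -1/147 ≈ -0.0068027)
I + v = 37178202 - 1/147 = 5465195693/147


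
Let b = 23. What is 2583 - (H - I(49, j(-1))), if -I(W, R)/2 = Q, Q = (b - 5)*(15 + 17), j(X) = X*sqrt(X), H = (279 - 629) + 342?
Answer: 1439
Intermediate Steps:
H = -8 (H = -350 + 342 = -8)
j(X) = X**(3/2)
Q = 576 (Q = (23 - 5)*(15 + 17) = 18*32 = 576)
I(W, R) = -1152 (I(W, R) = -2*576 = -1152)
2583 - (H - I(49, j(-1))) = 2583 - (-8 - 1*(-1152)) = 2583 - (-8 + 1152) = 2583 - 1*1144 = 2583 - 1144 = 1439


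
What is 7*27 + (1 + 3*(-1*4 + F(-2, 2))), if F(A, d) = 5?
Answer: 193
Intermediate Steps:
7*27 + (1 + 3*(-1*4 + F(-2, 2))) = 7*27 + (1 + 3*(-1*4 + 5)) = 189 + (1 + 3*(-4 + 5)) = 189 + (1 + 3*1) = 189 + (1 + 3) = 189 + 4 = 193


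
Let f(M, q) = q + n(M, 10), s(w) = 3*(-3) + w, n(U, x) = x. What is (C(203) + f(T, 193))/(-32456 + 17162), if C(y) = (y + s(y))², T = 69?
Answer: -26302/2549 ≈ -10.319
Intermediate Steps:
s(w) = -9 + w
C(y) = (-9 + 2*y)² (C(y) = (y + (-9 + y))² = (-9 + 2*y)²)
f(M, q) = 10 + q (f(M, q) = q + 10 = 10 + q)
(C(203) + f(T, 193))/(-32456 + 17162) = ((-9 + 2*203)² + (10 + 193))/(-32456 + 17162) = ((-9 + 406)² + 203)/(-15294) = (397² + 203)*(-1/15294) = (157609 + 203)*(-1/15294) = 157812*(-1/15294) = -26302/2549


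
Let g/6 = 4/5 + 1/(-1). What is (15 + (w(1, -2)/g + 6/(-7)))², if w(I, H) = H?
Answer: 110224/441 ≈ 249.94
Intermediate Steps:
g = -6/5 (g = 6*(4/5 + 1/(-1)) = 6*(4*(⅕) + 1*(-1)) = 6*(⅘ - 1) = 6*(-⅕) = -6/5 ≈ -1.2000)
(15 + (w(1, -2)/g + 6/(-7)))² = (15 + (-2/(-6/5) + 6/(-7)))² = (15 + (-2*(-⅚) + 6*(-⅐)))² = (15 + (5/3 - 6/7))² = (15 + 17/21)² = (332/21)² = 110224/441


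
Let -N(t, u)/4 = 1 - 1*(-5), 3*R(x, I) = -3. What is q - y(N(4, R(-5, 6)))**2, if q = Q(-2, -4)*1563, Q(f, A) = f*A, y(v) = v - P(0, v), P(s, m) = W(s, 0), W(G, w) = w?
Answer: 11928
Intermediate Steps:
P(s, m) = 0
R(x, I) = -1 (R(x, I) = (1/3)*(-3) = -1)
N(t, u) = -24 (N(t, u) = -4*(1 - 1*(-5)) = -4*(1 + 5) = -4*6 = -24)
y(v) = v (y(v) = v - 1*0 = v + 0 = v)
Q(f, A) = A*f
q = 12504 (q = -4*(-2)*1563 = 8*1563 = 12504)
q - y(N(4, R(-5, 6)))**2 = 12504 - 1*(-24)**2 = 12504 - 1*576 = 12504 - 576 = 11928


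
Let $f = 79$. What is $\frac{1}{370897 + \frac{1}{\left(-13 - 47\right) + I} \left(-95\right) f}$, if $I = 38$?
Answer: $\frac{22}{8167239} \approx 2.6937 \cdot 10^{-6}$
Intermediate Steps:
$\frac{1}{370897 + \frac{1}{\left(-13 - 47\right) + I} \left(-95\right) f} = \frac{1}{370897 + \frac{1}{\left(-13 - 47\right) + 38} \left(-95\right) 79} = \frac{1}{370897 + \frac{1}{-60 + 38} \left(-95\right) 79} = \frac{1}{370897 + \frac{1}{-22} \left(-95\right) 79} = \frac{1}{370897 + \left(- \frac{1}{22}\right) \left(-95\right) 79} = \frac{1}{370897 + \frac{95}{22} \cdot 79} = \frac{1}{370897 + \frac{7505}{22}} = \frac{1}{\frac{8167239}{22}} = \frac{22}{8167239}$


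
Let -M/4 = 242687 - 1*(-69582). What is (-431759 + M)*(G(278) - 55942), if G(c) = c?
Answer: 93561999440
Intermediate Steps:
M = -1249076 (M = -4*(242687 - 1*(-69582)) = -4*(242687 + 69582) = -4*312269 = -1249076)
(-431759 + M)*(G(278) - 55942) = (-431759 - 1249076)*(278 - 55942) = -1680835*(-55664) = 93561999440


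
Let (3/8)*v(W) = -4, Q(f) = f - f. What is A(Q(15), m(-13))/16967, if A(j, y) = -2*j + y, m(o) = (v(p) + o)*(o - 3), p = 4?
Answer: 1136/50901 ≈ 0.022318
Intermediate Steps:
Q(f) = 0
v(W) = -32/3 (v(W) = (8/3)*(-4) = -32/3)
m(o) = (-3 + o)*(-32/3 + o) (m(o) = (-32/3 + o)*(o - 3) = (-32/3 + o)*(-3 + o) = (-3 + o)*(-32/3 + o))
A(j, y) = y - 2*j
A(Q(15), m(-13))/16967 = ((32 + (-13)² - 41/3*(-13)) - 2*0)/16967 = ((32 + 169 + 533/3) + 0)*(1/16967) = (1136/3 + 0)*(1/16967) = (1136/3)*(1/16967) = 1136/50901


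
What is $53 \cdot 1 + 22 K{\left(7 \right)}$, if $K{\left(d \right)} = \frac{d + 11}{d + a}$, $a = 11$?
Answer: $75$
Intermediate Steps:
$K{\left(d \right)} = 1$ ($K{\left(d \right)} = \frac{d + 11}{d + 11} = \frac{11 + d}{11 + d} = 1$)
$53 \cdot 1 + 22 K{\left(7 \right)} = 53 \cdot 1 + 22 \cdot 1 = 53 + 22 = 75$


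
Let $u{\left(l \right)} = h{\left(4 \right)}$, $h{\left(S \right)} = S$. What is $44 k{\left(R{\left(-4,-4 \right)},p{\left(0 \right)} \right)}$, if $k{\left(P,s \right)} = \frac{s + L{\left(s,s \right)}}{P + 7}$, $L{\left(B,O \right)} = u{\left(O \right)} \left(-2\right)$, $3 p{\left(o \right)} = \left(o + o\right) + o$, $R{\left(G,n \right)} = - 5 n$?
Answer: $- \frac{352}{27} \approx -13.037$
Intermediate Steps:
$u{\left(l \right)} = 4$
$p{\left(o \right)} = o$ ($p{\left(o \right)} = \frac{\left(o + o\right) + o}{3} = \frac{2 o + o}{3} = \frac{3 o}{3} = o$)
$L{\left(B,O \right)} = -8$ ($L{\left(B,O \right)} = 4 \left(-2\right) = -8$)
$k{\left(P,s \right)} = \frac{-8 + s}{7 + P}$ ($k{\left(P,s \right)} = \frac{s - 8}{P + 7} = \frac{-8 + s}{7 + P}$)
$44 k{\left(R{\left(-4,-4 \right)},p{\left(0 \right)} \right)} = 44 \frac{-8 + 0}{7 - -20} = 44 \frac{1}{7 + 20} \left(-8\right) = 44 \cdot \frac{1}{27} \left(-8\right) = 44 \left(- \frac{8}{27}\right) = - \frac{352}{27}$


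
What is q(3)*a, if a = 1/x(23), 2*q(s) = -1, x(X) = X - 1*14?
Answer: -1/18 ≈ -0.055556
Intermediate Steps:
x(X) = -14 + X (x(X) = X - 14 = -14 + X)
q(s) = -½ (q(s) = (½)*(-1) = -½)
a = ⅑ (a = 1/(-14 + 23) = 1/9 = ⅑ ≈ 0.11111)
q(3)*a = -½*⅑ = -1/18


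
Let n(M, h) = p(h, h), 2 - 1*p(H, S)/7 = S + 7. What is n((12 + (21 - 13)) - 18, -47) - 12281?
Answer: -11987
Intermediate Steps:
p(H, S) = -35 - 7*S (p(H, S) = 14 - 7*(S + 7) = 14 - 7*(7 + S) = 14 + (-49 - 7*S) = -35 - 7*S)
n(M, h) = -35 - 7*h
n((12 + (21 - 13)) - 18, -47) - 12281 = (-35 - 7*(-47)) - 12281 = (-35 + 329) - 12281 = 294 - 12281 = -11987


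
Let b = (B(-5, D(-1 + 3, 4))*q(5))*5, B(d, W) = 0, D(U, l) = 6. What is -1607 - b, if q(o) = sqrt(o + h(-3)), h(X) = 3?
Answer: -1607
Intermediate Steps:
q(o) = sqrt(3 + o) (q(o) = sqrt(o + 3) = sqrt(3 + o))
b = 0 (b = (0*sqrt(3 + 5))*5 = (0*sqrt(8))*5 = (0*(2*sqrt(2)))*5 = 0*5 = 0)
-1607 - b = -1607 - 1*0 = -1607 + 0 = -1607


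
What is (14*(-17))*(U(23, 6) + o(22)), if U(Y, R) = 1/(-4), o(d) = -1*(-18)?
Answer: -8449/2 ≈ -4224.5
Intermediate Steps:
o(d) = 18
U(Y, R) = -1/4
(14*(-17))*(U(23, 6) + o(22)) = (14*(-17))*(-1/4 + 18) = -238*71/4 = -8449/2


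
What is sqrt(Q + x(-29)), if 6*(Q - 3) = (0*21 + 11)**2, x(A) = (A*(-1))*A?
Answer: I*sqrt(29442)/6 ≈ 28.598*I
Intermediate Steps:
x(A) = -A**2 (x(A) = (-A)*A = -A**2)
Q = 139/6 (Q = 3 + (0*21 + 11)**2/6 = 3 + (0 + 11)**2/6 = 3 + (1/6)*11**2 = 3 + (1/6)*121 = 3 + 121/6 = 139/6 ≈ 23.167)
sqrt(Q + x(-29)) = sqrt(139/6 - 1*(-29)**2) = sqrt(139/6 - 1*841) = sqrt(139/6 - 841) = sqrt(-4907/6) = I*sqrt(29442)/6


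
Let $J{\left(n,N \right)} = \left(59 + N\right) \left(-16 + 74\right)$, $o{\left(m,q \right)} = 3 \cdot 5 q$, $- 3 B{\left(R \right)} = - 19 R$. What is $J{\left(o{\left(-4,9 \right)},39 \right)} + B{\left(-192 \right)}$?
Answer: $4468$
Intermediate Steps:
$B{\left(R \right)} = \frac{19 R}{3}$ ($B{\left(R \right)} = - \frac{\left(-19\right) R}{3} = \frac{19 R}{3}$)
$o{\left(m,q \right)} = 15 q$
$J{\left(n,N \right)} = 3422 + 58 N$ ($J{\left(n,N \right)} = \left(59 + N\right) 58 = 3422 + 58 N$)
$J{\left(o{\left(-4,9 \right)},39 \right)} + B{\left(-192 \right)} = \left(3422 + 58 \cdot 39\right) + \frac{19}{3} \left(-192\right) = \left(3422 + 2262\right) - 1216 = 5684 - 1216 = 4468$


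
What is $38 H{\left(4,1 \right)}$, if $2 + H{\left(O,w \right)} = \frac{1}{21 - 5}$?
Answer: $- \frac{589}{8} \approx -73.625$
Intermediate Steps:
$H{\left(O,w \right)} = - \frac{31}{16}$ ($H{\left(O,w \right)} = -2 + \frac{1}{21 - 5} = -2 + \frac{1}{16} = - \frac{31}{16}$)
$38 H{\left(4,1 \right)} = 38 \left(- \frac{31}{16}\right) = - \frac{589}{8}$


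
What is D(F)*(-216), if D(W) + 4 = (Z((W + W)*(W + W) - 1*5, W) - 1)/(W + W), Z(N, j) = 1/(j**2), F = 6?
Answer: 1763/2 ≈ 881.50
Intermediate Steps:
Z(N, j) = j**(-2)
D(W) = -4 + (-1 + W**(-2))/(2*W) (D(W) = -4 + (W**(-2) - 1)/(W + W) = -4 + (-1 + W**(-2))/((2*W)) = -4 + (-1 + W**(-2))*(1/(2*W)) = -4 + (-1 + W**(-2))/(2*W))
D(F)*(-216) = (-4 + (1/2)/6**3 - 1/2/6)*(-216) = (-4 + (1/2)*(1/216) - 1/2*1/6)*(-216) = (-4 + 1/432 - 1/12)*(-216) = -1763/432*(-216) = 1763/2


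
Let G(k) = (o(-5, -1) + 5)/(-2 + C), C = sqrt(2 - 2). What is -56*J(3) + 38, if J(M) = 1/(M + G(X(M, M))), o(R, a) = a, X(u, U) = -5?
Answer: -18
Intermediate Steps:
C = 0 (C = sqrt(0) = 0)
G(k) = -2 (G(k) = (-1 + 5)/(-2 + 0) = 4/(-2) = 4*(-1/2) = -2)
J(M) = 1/(-2 + M) (J(M) = 1/(M - 2) = 1/(-2 + M))
-56*J(3) + 38 = -56/(-2 + 3) + 38 = -56/1 + 38 = -56*1 + 38 = -56 + 38 = -18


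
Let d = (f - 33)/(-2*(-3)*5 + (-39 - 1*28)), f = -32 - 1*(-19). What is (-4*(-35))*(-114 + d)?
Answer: -584080/37 ≈ -15786.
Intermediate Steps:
f = -13 (f = -32 + 19 = -13)
d = 46/37 (d = (-13 - 33)/(-2*(-3)*5 + (-39 - 1*28)) = -46/(6*5 + (-39 - 28)) = -46/(30 - 67) = -46/(-37) = -46*(-1/37) = 46/37 ≈ 1.2432)
(-4*(-35))*(-114 + d) = (-4*(-35))*(-114 + 46/37) = 140*(-4172/37) = -584080/37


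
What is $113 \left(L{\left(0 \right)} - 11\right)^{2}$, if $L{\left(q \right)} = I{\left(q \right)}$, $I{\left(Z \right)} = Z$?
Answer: $13673$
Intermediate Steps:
$L{\left(q \right)} = q$
$113 \left(L{\left(0 \right)} - 11\right)^{2} = 113 \left(0 - 11\right)^{2} = 113 \left(-11\right)^{2} = 113 \cdot 121 = 13673$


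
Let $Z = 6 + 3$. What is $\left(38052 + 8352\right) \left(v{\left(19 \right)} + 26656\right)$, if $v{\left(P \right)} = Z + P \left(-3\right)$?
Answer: $1234717632$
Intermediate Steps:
$Z = 9$
$v{\left(P \right)} = 9 - 3 P$ ($v{\left(P \right)} = 9 + P \left(-3\right) = 9 - 3 P$)
$\left(38052 + 8352\right) \left(v{\left(19 \right)} + 26656\right) = \left(38052 + 8352\right) \left(\left(9 - 57\right) + 26656\right) = 46404 \left(\left(9 - 57\right) + 26656\right) = 46404 \left(-48 + 26656\right) = 46404 \cdot 26608 = 1234717632$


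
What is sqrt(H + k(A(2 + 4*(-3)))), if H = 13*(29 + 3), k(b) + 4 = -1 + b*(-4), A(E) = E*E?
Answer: sqrt(11) ≈ 3.3166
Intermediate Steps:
A(E) = E**2
k(b) = -5 - 4*b (k(b) = -4 + (-1 + b*(-4)) = -4 + (-1 - 4*b) = -5 - 4*b)
H = 416 (H = 13*32 = 416)
sqrt(H + k(A(2 + 4*(-3)))) = sqrt(416 + (-5 - 4*(2 + 4*(-3))**2)) = sqrt(416 + (-5 - 4*(2 - 12)**2)) = sqrt(416 + (-5 - 4*(-10)**2)) = sqrt(416 + (-5 - 4*100)) = sqrt(416 + (-5 - 400)) = sqrt(416 - 405) = sqrt(11)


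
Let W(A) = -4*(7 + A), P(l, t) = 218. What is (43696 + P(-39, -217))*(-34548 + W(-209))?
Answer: -1481658360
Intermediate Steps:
W(A) = -28 - 4*A
(43696 + P(-39, -217))*(-34548 + W(-209)) = (43696 + 218)*(-34548 + (-28 - 4*(-209))) = 43914*(-34548 + (-28 + 836)) = 43914*(-34548 + 808) = 43914*(-33740) = -1481658360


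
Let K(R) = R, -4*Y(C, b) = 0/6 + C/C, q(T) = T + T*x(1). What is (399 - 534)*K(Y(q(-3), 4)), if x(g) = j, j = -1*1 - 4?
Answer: 135/4 ≈ 33.750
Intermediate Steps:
j = -5 (j = -1 - 4 = -5)
x(g) = -5
q(T) = -4*T (q(T) = T + T*(-5) = T - 5*T = -4*T)
Y(C, b) = -¼ (Y(C, b) = -(0/6 + C/C)/4 = -(0*(⅙) + 1)/4 = -(0 + 1)/4 = -¼*1 = -¼)
(399 - 534)*K(Y(q(-3), 4)) = (399 - 534)*(-¼) = -135*(-¼) = 135/4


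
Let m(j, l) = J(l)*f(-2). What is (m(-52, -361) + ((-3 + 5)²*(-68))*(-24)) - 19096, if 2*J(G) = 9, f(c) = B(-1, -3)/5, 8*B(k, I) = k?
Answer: -1005449/80 ≈ -12568.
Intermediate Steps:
B(k, I) = k/8
f(c) = -1/40 (f(c) = ((⅛)*(-1))/5 = -⅛*⅕ = -1/40)
J(G) = 9/2 (J(G) = (½)*9 = 9/2)
m(j, l) = -9/80 (m(j, l) = (9/2)*(-1/40) = -9/80)
(m(-52, -361) + ((-3 + 5)²*(-68))*(-24)) - 19096 = (-9/80 + ((-3 + 5)²*(-68))*(-24)) - 19096 = (-9/80 + (2²*(-68))*(-24)) - 19096 = (-9/80 + (4*(-68))*(-24)) - 19096 = (-9/80 - 272*(-24)) - 19096 = (-9/80 + 6528) - 19096 = 522231/80 - 19096 = -1005449/80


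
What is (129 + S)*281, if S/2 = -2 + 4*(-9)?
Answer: 14893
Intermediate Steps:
S = -76 (S = 2*(-2 + 4*(-9)) = 2*(-2 - 36) = 2*(-38) = -76)
(129 + S)*281 = (129 - 76)*281 = 53*281 = 14893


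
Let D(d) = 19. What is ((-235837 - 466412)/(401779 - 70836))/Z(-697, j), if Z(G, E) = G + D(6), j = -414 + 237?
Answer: 234083/74793118 ≈ 0.0031297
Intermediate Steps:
j = -177
Z(G, E) = 19 + G (Z(G, E) = G + 19 = 19 + G)
((-235837 - 466412)/(401779 - 70836))/Z(-697, j) = ((-235837 - 466412)/(401779 - 70836))/(19 - 697) = -702249/330943/(-678) = -702249*1/330943*(-1/678) = -702249/330943*(-1/678) = 234083/74793118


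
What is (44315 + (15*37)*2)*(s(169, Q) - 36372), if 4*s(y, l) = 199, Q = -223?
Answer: -6599752825/4 ≈ -1.6499e+9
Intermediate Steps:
s(y, l) = 199/4 (s(y, l) = (¼)*199 = 199/4)
(44315 + (15*37)*2)*(s(169, Q) - 36372) = (44315 + (15*37)*2)*(199/4 - 36372) = (44315 + 555*2)*(-145289/4) = (44315 + 1110)*(-145289/4) = 45425*(-145289/4) = -6599752825/4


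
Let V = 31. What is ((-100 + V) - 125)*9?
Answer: -1746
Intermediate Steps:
((-100 + V) - 125)*9 = ((-100 + 31) - 125)*9 = (-69 - 125)*9 = -194*9 = -1746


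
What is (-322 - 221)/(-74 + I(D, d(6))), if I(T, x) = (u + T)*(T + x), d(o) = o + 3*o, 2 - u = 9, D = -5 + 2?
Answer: 543/284 ≈ 1.9120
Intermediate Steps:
D = -3
u = -7 (u = 2 - 1*9 = 2 - 9 = -7)
d(o) = 4*o
I(T, x) = (-7 + T)*(T + x)
(-322 - 221)/(-74 + I(D, d(6))) = (-322 - 221)/(-74 + ((-3)² - 7*(-3) - 28*6 - 12*6)) = -543/(-74 + (9 + 21 - 7*24 - 3*24)) = -543/(-74 + (9 + 21 - 168 - 72)) = -543/(-74 - 210) = -543/(-284) = -543*(-1/284) = 543/284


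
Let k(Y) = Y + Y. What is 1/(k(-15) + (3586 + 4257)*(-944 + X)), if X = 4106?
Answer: 1/24799536 ≈ 4.0323e-8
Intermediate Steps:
k(Y) = 2*Y
1/(k(-15) + (3586 + 4257)*(-944 + X)) = 1/(2*(-15) + (3586 + 4257)*(-944 + 4106)) = 1/(-30 + 7843*3162) = 1/(-30 + 24799566) = 1/24799536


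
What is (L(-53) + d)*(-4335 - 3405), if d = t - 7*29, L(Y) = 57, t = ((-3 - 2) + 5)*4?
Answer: 1130040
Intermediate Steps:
t = 0 (t = (-5 + 5)*4 = 0*4 = 0)
d = -203 (d = 0 - 7*29 = 0 - 203 = -203)
(L(-53) + d)*(-4335 - 3405) = (57 - 203)*(-4335 - 3405) = -146*(-7740) = 1130040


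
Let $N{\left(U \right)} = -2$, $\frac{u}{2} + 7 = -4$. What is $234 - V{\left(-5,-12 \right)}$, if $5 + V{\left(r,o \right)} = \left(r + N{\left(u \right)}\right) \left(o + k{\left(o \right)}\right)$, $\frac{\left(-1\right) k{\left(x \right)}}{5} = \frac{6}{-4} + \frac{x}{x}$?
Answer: $\frac{345}{2} \approx 172.5$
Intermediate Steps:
$u = -22$ ($u = -14 + 2 \left(-4\right) = -14 - 8 = -22$)
$k{\left(x \right)} = \frac{5}{2}$ ($k{\left(x \right)} = - 5 \left(\frac{6}{-4} + \frac{x}{x}\right) = - 5 \left(6 \left(- \frac{1}{4}\right) + 1\right) = - 5 \left(- \frac{3}{2} + 1\right) = \left(-5\right) \left(- \frac{1}{2}\right) = \frac{5}{2}$)
$V{\left(r,o \right)} = -5 + \left(-2 + r\right) \left(\frac{5}{2} + o\right)$ ($V{\left(r,o \right)} = -5 + \left(r - 2\right) \left(o + \frac{5}{2}\right) = -5 + \left(-2 + r\right) \left(\frac{5}{2} + o\right)$)
$234 - V{\left(-5,-12 \right)} = 234 - \left(-10 - -24 + \frac{5}{2} \left(-5\right) - -60\right) = 234 - \left(-10 + 24 - \frac{25}{2} + 60\right) = 234 - \frac{123}{2} = \frac{345}{2}$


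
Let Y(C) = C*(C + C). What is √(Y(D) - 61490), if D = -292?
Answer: √109038 ≈ 330.21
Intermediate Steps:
Y(C) = 2*C² (Y(C) = C*(2*C) = 2*C²)
√(Y(D) - 61490) = √(2*(-292)² - 61490) = √(2*85264 - 61490) = √(170528 - 61490) = √109038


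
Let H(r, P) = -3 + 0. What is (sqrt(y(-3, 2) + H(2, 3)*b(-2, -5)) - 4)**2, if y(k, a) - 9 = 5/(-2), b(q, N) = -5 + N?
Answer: (8 - sqrt(146))**2/4 ≈ 4.1678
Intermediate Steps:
H(r, P) = -3
y(k, a) = 13/2 (y(k, a) = 9 + 5/(-2) = 9 + 5*(-1/2) = 9 - 5/2 = 13/2)
(sqrt(y(-3, 2) + H(2, 3)*b(-2, -5)) - 4)**2 = (sqrt(13/2 - 3*(-5 - 5)) - 4)**2 = (sqrt(13/2 - 3*(-10)) - 4)**2 = (sqrt(13/2 + 30) - 4)**2 = (sqrt(73/2) - 4)**2 = (sqrt(146)/2 - 4)**2 = (-4 + sqrt(146)/2)**2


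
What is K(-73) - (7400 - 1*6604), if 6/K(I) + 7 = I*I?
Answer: -706051/887 ≈ -796.00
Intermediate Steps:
K(I) = 6/(-7 + I²) (K(I) = 6/(-7 + I*I) = 6/(-7 + I²))
K(-73) - (7400 - 1*6604) = 6/(-7 + (-73)²) - (7400 - 1*6604) = 6/(-7 + 5329) - (7400 - 6604) = 6/5322 - 1*796 = 6*(1/5322) - 796 = 1/887 - 796 = -706051/887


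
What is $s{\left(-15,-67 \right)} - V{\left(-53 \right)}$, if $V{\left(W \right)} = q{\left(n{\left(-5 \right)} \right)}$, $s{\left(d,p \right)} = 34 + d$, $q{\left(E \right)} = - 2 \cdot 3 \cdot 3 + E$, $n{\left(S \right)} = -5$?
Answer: $42$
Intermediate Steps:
$q{\left(E \right)} = -18 + E$ ($q{\left(E \right)} = \left(-2\right) 9 + E = -18 + E$)
$V{\left(W \right)} = -23$ ($V{\left(W \right)} = -18 - 5 = -23$)
$s{\left(-15,-67 \right)} - V{\left(-53 \right)} = \left(34 - 15\right) - -23 = 19 + 23 = 42$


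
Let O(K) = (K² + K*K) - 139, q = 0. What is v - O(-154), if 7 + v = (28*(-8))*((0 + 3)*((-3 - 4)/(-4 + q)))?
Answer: -48476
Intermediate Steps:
O(K) = -139 + 2*K² (O(K) = (K² + K²) - 139 = 2*K² - 139 = -139 + 2*K²)
v = -1183 (v = -7 + (28*(-8))*((0 + 3)*((-3 - 4)/(-4 + 0))) = -7 - 672*(-7/(-4)) = -7 - 672*(-7*(-¼)) = -7 - 672*7/4 = -7 - 224*21/4 = -7 - 1176 = -1183)
v - O(-154) = -1183 - (-139 + 2*(-154)²) = -1183 - (-139 + 2*23716) = -1183 - (-139 + 47432) = -1183 - 1*47293 = -1183 - 47293 = -48476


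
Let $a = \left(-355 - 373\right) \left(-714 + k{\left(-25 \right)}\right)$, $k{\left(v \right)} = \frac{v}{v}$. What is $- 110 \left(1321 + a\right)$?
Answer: $-57242350$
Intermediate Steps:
$k{\left(v \right)} = 1$
$a = 519064$ ($a = \left(-355 - 373\right) \left(-714 + 1\right) = \left(-728\right) \left(-713\right) = 519064$)
$- 110 \left(1321 + a\right) = - 110 \left(1321 + 519064\right) = \left(-110\right) 520385 = -57242350$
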